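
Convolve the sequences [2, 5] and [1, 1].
y[0] = 2×1 = 2; y[1] = 2×1 + 5×1 = 7; y[2] = 5×1 = 5

[2, 7, 5]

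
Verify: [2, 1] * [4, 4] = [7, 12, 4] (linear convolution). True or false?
Recompute linear convolution of [2, 1] and [4, 4]: y[0] = 2×4 = 8; y[1] = 2×4 + 1×4 = 12; y[2] = 1×4 = 4 → [8, 12, 4]. Compare to given [7, 12, 4]: they differ at index 0: given 7, correct 8, so answer: No

No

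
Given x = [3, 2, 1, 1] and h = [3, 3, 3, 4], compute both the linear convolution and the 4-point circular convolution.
Linear: y_lin[0] = 3×3 = 9; y_lin[1] = 3×3 + 2×3 = 15; y_lin[2] = 3×3 + 2×3 + 1×3 = 18; y_lin[3] = 3×4 + 2×3 + 1×3 + 1×3 = 24; y_lin[4] = 2×4 + 1×3 + 1×3 = 14; y_lin[5] = 1×4 + 1×3 = 7; y_lin[6] = 1×4 = 4 → [9, 15, 18, 24, 14, 7, 4]. Circular (length 4): y[0] = 3×3 + 2×4 + 1×3 + 1×3 = 23; y[1] = 3×3 + 2×3 + 1×4 + 1×3 = 22; y[2] = 3×3 + 2×3 + 1×3 + 1×4 = 22; y[3] = 3×4 + 2×3 + 1×3 + 1×3 = 24 → [23, 22, 22, 24]

Linear: [9, 15, 18, 24, 14, 7, 4], Circular: [23, 22, 22, 24]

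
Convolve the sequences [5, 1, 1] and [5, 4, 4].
y[0] = 5×5 = 25; y[1] = 5×4 + 1×5 = 25; y[2] = 5×4 + 1×4 + 1×5 = 29; y[3] = 1×4 + 1×4 = 8; y[4] = 1×4 = 4

[25, 25, 29, 8, 4]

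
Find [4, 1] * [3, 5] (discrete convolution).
y[0] = 4×3 = 12; y[1] = 4×5 + 1×3 = 23; y[2] = 1×5 = 5

[12, 23, 5]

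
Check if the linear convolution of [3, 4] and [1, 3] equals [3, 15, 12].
Recompute linear convolution of [3, 4] and [1, 3]: y[0] = 3×1 = 3; y[1] = 3×3 + 4×1 = 13; y[2] = 4×3 = 12 → [3, 13, 12]. Compare to given [3, 15, 12]: they differ at index 1: given 15, correct 13, so answer: No

No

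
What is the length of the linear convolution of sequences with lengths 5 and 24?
Linear/full convolution length: m + n - 1 = 5 + 24 - 1 = 28

28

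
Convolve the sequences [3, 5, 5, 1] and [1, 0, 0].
y[0] = 3×1 = 3; y[1] = 3×0 + 5×1 = 5; y[2] = 3×0 + 5×0 + 5×1 = 5; y[3] = 5×0 + 5×0 + 1×1 = 1; y[4] = 5×0 + 1×0 = 0; y[5] = 1×0 = 0

[3, 5, 5, 1, 0, 0]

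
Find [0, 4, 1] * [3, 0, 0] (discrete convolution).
y[0] = 0×3 = 0; y[1] = 0×0 + 4×3 = 12; y[2] = 0×0 + 4×0 + 1×3 = 3; y[3] = 4×0 + 1×0 = 0; y[4] = 1×0 = 0

[0, 12, 3, 0, 0]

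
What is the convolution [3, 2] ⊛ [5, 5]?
y[0] = 3×5 = 15; y[1] = 3×5 + 2×5 = 25; y[2] = 2×5 = 10

[15, 25, 10]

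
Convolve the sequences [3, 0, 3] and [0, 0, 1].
y[0] = 3×0 = 0; y[1] = 3×0 + 0×0 = 0; y[2] = 3×1 + 0×0 + 3×0 = 3; y[3] = 0×1 + 3×0 = 0; y[4] = 3×1 = 3

[0, 0, 3, 0, 3]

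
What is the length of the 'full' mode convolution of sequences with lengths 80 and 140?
Linear/full convolution length: m + n - 1 = 80 + 140 - 1 = 219

219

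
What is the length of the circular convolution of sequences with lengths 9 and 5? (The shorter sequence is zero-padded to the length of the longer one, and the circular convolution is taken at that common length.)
Circular convolution (zero-padding the shorter input) has length max(m, n) = max(9, 5) = 9

9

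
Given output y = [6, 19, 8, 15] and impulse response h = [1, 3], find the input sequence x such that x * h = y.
Deconvolve y=[6, 19, 8, 15] by h=[1, 3]. Since h[0]=1, solve forward: x[0] = y[0] / 1 = 6; x[1] = (y[1] - 6×3) / 1 = 1; x[2] = (y[2] - 1×3) / 1 = 5. So x = [6, 1, 5]. Check by forward convolution: y[0] = 6×1 = 6; y[1] = 6×3 + 1×1 = 19; y[2] = 1×3 + 5×1 = 8; y[3] = 5×3 = 15

[6, 1, 5]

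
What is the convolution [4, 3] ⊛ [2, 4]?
y[0] = 4×2 = 8; y[1] = 4×4 + 3×2 = 22; y[2] = 3×4 = 12

[8, 22, 12]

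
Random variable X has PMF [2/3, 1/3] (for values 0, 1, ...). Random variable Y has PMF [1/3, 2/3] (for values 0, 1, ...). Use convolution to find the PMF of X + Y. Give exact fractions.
P(X+Y=k) = Σ_i P(X=i)·P(Y=k-i) — a convolution of [2/3, 1/3] and [1/3, 2/3]. P(X+Y=0) = (2/3)×(1/3) = 2/9; P(X+Y=1) = (2/3)×(2/3) + (1/3)×(1/3) = 4/9 + 1/9 = 5/9; P(X+Y=2) = (1/3)×(2/3) = 2/9. PMF: [2/9, 5/9, 2/9] (sums to 1 ✓)

[2/9, 5/9, 2/9]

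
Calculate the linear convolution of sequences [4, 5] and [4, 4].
y[0] = 4×4 = 16; y[1] = 4×4 + 5×4 = 36; y[2] = 5×4 = 20

[16, 36, 20]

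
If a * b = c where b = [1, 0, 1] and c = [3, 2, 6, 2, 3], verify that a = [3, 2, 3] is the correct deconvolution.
Forward-compute [3, 2, 3] * [1, 0, 1]: c[0] = 3×1 = 3; c[1] = 3×0 + 2×1 = 2; c[2] = 3×1 + 2×0 + 3×1 = 6; c[3] = 2×1 + 3×0 = 2; c[4] = 3×1 = 3 → [3, 2, 6, 2, 3]. Matches given c = [3, 2, 6, 2, 3], so verified.

Verified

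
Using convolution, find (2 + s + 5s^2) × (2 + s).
Ascending coefficients: a = [2, 1, 5], b = [2, 1]. c[0] = 2×2 = 4; c[1] = 2×1 + 1×2 = 4; c[2] = 1×1 + 5×2 = 11; c[3] = 5×1 = 5. Result coefficients: [4, 4, 11, 5] → 4 + 4s + 11s^2 + 5s^3

4 + 4s + 11s^2 + 5s^3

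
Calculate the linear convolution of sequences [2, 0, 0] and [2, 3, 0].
y[0] = 2×2 = 4; y[1] = 2×3 + 0×2 = 6; y[2] = 2×0 + 0×3 + 0×2 = 0; y[3] = 0×0 + 0×3 = 0; y[4] = 0×0 = 0

[4, 6, 0, 0, 0]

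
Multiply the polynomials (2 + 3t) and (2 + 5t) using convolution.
Ascending coefficients: a = [2, 3], b = [2, 5]. c[0] = 2×2 = 4; c[1] = 2×5 + 3×2 = 16; c[2] = 3×5 = 15. Result coefficients: [4, 16, 15] → 4 + 16t + 15t^2

4 + 16t + 15t^2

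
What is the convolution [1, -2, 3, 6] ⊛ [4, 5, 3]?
y[0] = 1×4 = 4; y[1] = 1×5 + -2×4 = -3; y[2] = 1×3 + -2×5 + 3×4 = 5; y[3] = -2×3 + 3×5 + 6×4 = 33; y[4] = 3×3 + 6×5 = 39; y[5] = 6×3 = 18

[4, -3, 5, 33, 39, 18]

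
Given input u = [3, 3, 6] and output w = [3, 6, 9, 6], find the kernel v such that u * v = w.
Output length 4 = len(u) + len(v) - 1 ⇒ len(v) = 2. Solve v forward using v[k] = (w[k] - Σ_{i≥1} u[i]·v[k-i]) / u[0]: v[0] = w[0] / u[0] = 3 / 3 = 1; v[1] = (w[1] - 3×1) / u[0] = (6 - 3×1) / 3 = 1. So v = [1, 1]. Forward-check [3, 3, 6] * [1, 1]: w[0] = 3×1 = 3; w[1] = 3×1 + 3×1 = 6; w[2] = 3×1 + 6×1 = 9; w[3] = 6×1 = 6 → [3, 6, 9, 6] ✓

[1, 1]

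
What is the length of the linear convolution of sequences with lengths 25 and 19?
Linear/full convolution length: m + n - 1 = 25 + 19 - 1 = 43

43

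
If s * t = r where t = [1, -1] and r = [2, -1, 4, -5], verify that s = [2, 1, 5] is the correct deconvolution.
Forward-compute [2, 1, 5] * [1, -1]: r[0] = 2×1 = 2; r[1] = 2×-1 + 1×1 = -1; r[2] = 1×-1 + 5×1 = 4; r[3] = 5×-1 = -5 → [2, -1, 4, -5]. Matches given r = [2, -1, 4, -5], so verified.

Verified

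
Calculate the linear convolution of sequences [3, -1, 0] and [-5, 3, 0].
y[0] = 3×-5 = -15; y[1] = 3×3 + -1×-5 = 14; y[2] = 3×0 + -1×3 + 0×-5 = -3; y[3] = -1×0 + 0×3 = 0; y[4] = 0×0 = 0

[-15, 14, -3, 0, 0]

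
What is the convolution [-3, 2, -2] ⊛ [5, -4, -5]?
y[0] = -3×5 = -15; y[1] = -3×-4 + 2×5 = 22; y[2] = -3×-5 + 2×-4 + -2×5 = -3; y[3] = 2×-5 + -2×-4 = -2; y[4] = -2×-5 = 10

[-15, 22, -3, -2, 10]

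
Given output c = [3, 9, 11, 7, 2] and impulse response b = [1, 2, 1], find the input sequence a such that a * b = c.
Deconvolve c=[3, 9, 11, 7, 2] by b=[1, 2, 1]. Since b[0]=1, solve forward: a[0] = c[0] / 1 = 3; a[1] = (c[1] - 3×2) / 1 = 3; a[2] = (c[2] - 3×2 - 3×1) / 1 = 2. So a = [3, 3, 2]. Check by forward convolution: c[0] = 3×1 = 3; c[1] = 3×2 + 3×1 = 9; c[2] = 3×1 + 3×2 + 2×1 = 11; c[3] = 3×1 + 2×2 = 7; c[4] = 2×1 = 2

[3, 3, 2]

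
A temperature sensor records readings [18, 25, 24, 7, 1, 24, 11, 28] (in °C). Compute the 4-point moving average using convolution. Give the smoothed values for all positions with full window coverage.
4-point moving average kernel = [1, 1, 1, 1]. Apply in 'valid' mode (full window coverage): avg[0] = (18 + 25 + 24 + 7) / 4 = 18.5; avg[1] = (25 + 24 + 7 + 1) / 4 = 14.25; avg[2] = (24 + 7 + 1 + 24) / 4 = 14.0; avg[3] = (7 + 1 + 24 + 11) / 4 = 10.75; avg[4] = (1 + 24 + 11 + 28) / 4 = 16.0. Smoothed values: [18.5, 14.25, 14.0, 10.75, 16.0]

[18.5, 14.25, 14.0, 10.75, 16.0]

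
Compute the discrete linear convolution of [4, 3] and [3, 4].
y[0] = 4×3 = 12; y[1] = 4×4 + 3×3 = 25; y[2] = 3×4 = 12

[12, 25, 12]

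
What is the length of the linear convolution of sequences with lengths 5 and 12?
Linear/full convolution length: m + n - 1 = 5 + 12 - 1 = 16

16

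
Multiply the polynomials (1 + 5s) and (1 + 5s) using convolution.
Ascending coefficients: a = [1, 5], b = [1, 5]. c[0] = 1×1 = 1; c[1] = 1×5 + 5×1 = 10; c[2] = 5×5 = 25. Result coefficients: [1, 10, 25] → 1 + 10s + 25s^2

1 + 10s + 25s^2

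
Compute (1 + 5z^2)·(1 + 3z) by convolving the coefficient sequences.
Ascending coefficients: a = [1, 0, 5], b = [1, 3]. c[0] = 1×1 = 1; c[1] = 1×3 + 0×1 = 3; c[2] = 0×3 + 5×1 = 5; c[3] = 5×3 = 15. Result coefficients: [1, 3, 5, 15] → 1 + 3z + 5z^2 + 15z^3

1 + 3z + 5z^2 + 15z^3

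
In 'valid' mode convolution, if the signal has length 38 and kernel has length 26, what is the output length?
'Valid' mode counts only positions where the kernel fully overlaps the signal: m - n + 1 = 38 - 26 + 1 = 13

13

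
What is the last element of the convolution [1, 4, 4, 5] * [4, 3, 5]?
Use y[k] = Σ_i a[i]·b[k-i] at k=5. y[5] = 5×5 = 25

25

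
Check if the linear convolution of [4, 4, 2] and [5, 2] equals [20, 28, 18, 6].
Recompute linear convolution of [4, 4, 2] and [5, 2]: y[0] = 4×5 = 20; y[1] = 4×2 + 4×5 = 28; y[2] = 4×2 + 2×5 = 18; y[3] = 2×2 = 4 → [20, 28, 18, 4]. Compare to given [20, 28, 18, 6]: they differ at index 3: given 6, correct 4, so answer: No

No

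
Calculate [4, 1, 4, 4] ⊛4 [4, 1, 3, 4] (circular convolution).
Use y[k] = Σ_j u[j]·v[(k-j) mod 4]. y[0] = 4×4 + 1×4 + 4×3 + 4×1 = 36; y[1] = 4×1 + 1×4 + 4×4 + 4×3 = 36; y[2] = 4×3 + 1×1 + 4×4 + 4×4 = 45; y[3] = 4×4 + 1×3 + 4×1 + 4×4 = 39. Result: [36, 36, 45, 39]

[36, 36, 45, 39]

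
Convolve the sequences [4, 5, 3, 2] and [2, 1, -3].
y[0] = 4×2 = 8; y[1] = 4×1 + 5×2 = 14; y[2] = 4×-3 + 5×1 + 3×2 = -1; y[3] = 5×-3 + 3×1 + 2×2 = -8; y[4] = 3×-3 + 2×1 = -7; y[5] = 2×-3 = -6

[8, 14, -1, -8, -7, -6]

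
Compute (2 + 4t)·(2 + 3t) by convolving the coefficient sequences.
Ascending coefficients: a = [2, 4], b = [2, 3]. c[0] = 2×2 = 4; c[1] = 2×3 + 4×2 = 14; c[2] = 4×3 = 12. Result coefficients: [4, 14, 12] → 4 + 14t + 12t^2

4 + 14t + 12t^2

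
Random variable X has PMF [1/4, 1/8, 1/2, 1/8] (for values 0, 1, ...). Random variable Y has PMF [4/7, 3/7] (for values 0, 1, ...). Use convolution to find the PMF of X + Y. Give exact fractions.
P(X+Y=k) = Σ_i P(X=i)·P(Y=k-i) — a convolution of [1/4, 1/8, 1/2, 1/8] and [4/7, 3/7]. P(X+Y=0) = (1/4)×(4/7) = 1/7; P(X+Y=1) = (1/4)×(3/7) + (1/8)×(4/7) = 3/28 + 1/14 = 5/28; P(X+Y=2) = (1/8)×(3/7) + (1/2)×(4/7) = 3/56 + 2/7 = 19/56; P(X+Y=3) = (1/2)×(3/7) + (1/8)×(4/7) = 3/14 + 1/14 = 2/7; P(X+Y=4) = (1/8)×(3/7) = 3/56. PMF: [1/7, 5/28, 19/56, 2/7, 3/56] (sums to 1 ✓)

[1/7, 5/28, 19/56, 2/7, 3/56]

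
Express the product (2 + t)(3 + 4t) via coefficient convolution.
Ascending coefficients: a = [2, 1], b = [3, 4]. c[0] = 2×3 = 6; c[1] = 2×4 + 1×3 = 11; c[2] = 1×4 = 4. Result coefficients: [6, 11, 4] → 6 + 11t + 4t^2

6 + 11t + 4t^2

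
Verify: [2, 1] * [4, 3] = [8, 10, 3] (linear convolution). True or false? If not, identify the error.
Recompute linear convolution of [2, 1] and [4, 3]: y[0] = 2×4 = 8; y[1] = 2×3 + 1×4 = 10; y[2] = 1×3 = 3 → [8, 10, 3]. Given [8, 10, 3] matches, so answer: Yes

Yes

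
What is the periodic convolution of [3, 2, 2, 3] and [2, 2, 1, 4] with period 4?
Use y[k] = Σ_j f[j]·g[(k-j) mod 4]. y[0] = 3×2 + 2×4 + 2×1 + 3×2 = 22; y[1] = 3×2 + 2×2 + 2×4 + 3×1 = 21; y[2] = 3×1 + 2×2 + 2×2 + 3×4 = 23; y[3] = 3×4 + 2×1 + 2×2 + 3×2 = 24. Result: [22, 21, 23, 24]

[22, 21, 23, 24]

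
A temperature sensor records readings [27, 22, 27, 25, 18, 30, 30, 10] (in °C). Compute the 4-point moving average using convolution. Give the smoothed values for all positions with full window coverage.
4-point moving average kernel = [1, 1, 1, 1]. Apply in 'valid' mode (full window coverage): avg[0] = (27 + 22 + 27 + 25) / 4 = 25.25; avg[1] = (22 + 27 + 25 + 18) / 4 = 23.0; avg[2] = (27 + 25 + 18 + 30) / 4 = 25.0; avg[3] = (25 + 18 + 30 + 30) / 4 = 25.75; avg[4] = (18 + 30 + 30 + 10) / 4 = 22.0. Smoothed values: [25.25, 23.0, 25.0, 25.75, 22.0]

[25.25, 23.0, 25.0, 25.75, 22.0]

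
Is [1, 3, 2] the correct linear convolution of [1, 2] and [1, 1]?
Recompute linear convolution of [1, 2] and [1, 1]: y[0] = 1×1 = 1; y[1] = 1×1 + 2×1 = 3; y[2] = 2×1 = 2 → [1, 3, 2]. Given [1, 3, 2] matches, so answer: Yes

Yes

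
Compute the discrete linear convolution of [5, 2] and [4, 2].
y[0] = 5×4 = 20; y[1] = 5×2 + 2×4 = 18; y[2] = 2×2 = 4

[20, 18, 4]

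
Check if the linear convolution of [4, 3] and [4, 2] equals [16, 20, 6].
Recompute linear convolution of [4, 3] and [4, 2]: y[0] = 4×4 = 16; y[1] = 4×2 + 3×4 = 20; y[2] = 3×2 = 6 → [16, 20, 6]. Given [16, 20, 6] matches, so answer: Yes

Yes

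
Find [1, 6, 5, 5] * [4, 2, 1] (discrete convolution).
y[0] = 1×4 = 4; y[1] = 1×2 + 6×4 = 26; y[2] = 1×1 + 6×2 + 5×4 = 33; y[3] = 6×1 + 5×2 + 5×4 = 36; y[4] = 5×1 + 5×2 = 15; y[5] = 5×1 = 5

[4, 26, 33, 36, 15, 5]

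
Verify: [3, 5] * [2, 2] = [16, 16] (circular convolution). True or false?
Recompute circular convolution of [3, 5] and [2, 2]: y[0] = 3×2 + 5×2 = 16; y[1] = 3×2 + 5×2 = 16 → [16, 16]. Given [16, 16] matches, so answer: Yes

Yes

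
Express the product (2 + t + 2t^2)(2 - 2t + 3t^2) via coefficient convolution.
Ascending coefficients: a = [2, 1, 2], b = [2, -2, 3]. c[0] = 2×2 = 4; c[1] = 2×-2 + 1×2 = -2; c[2] = 2×3 + 1×-2 + 2×2 = 8; c[3] = 1×3 + 2×-2 = -1; c[4] = 2×3 = 6. Result coefficients: [4, -2, 8, -1, 6] → 4 - 2t + 8t^2 - t^3 + 6t^4

4 - 2t + 8t^2 - t^3 + 6t^4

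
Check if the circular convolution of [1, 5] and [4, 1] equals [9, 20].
Recompute circular convolution of [1, 5] and [4, 1]: y[0] = 1×4 + 5×1 = 9; y[1] = 1×1 + 5×4 = 21 → [9, 21]. Compare to given [9, 20]: they differ at index 1: given 20, correct 21, so answer: No

No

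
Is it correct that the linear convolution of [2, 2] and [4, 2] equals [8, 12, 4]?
Recompute linear convolution of [2, 2] and [4, 2]: y[0] = 2×4 = 8; y[1] = 2×2 + 2×4 = 12; y[2] = 2×2 = 4 → [8, 12, 4]. Given [8, 12, 4] matches, so answer: Yes

Yes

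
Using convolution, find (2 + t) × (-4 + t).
Ascending coefficients: a = [2, 1], b = [-4, 1]. c[0] = 2×-4 = -8; c[1] = 2×1 + 1×-4 = -2; c[2] = 1×1 = 1. Result coefficients: [-8, -2, 1] → -8 - 2t + t^2

-8 - 2t + t^2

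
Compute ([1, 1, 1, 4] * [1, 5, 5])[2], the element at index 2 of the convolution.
Use y[k] = Σ_i a[i]·b[k-i] at k=2. y[2] = 1×5 + 1×5 + 1×1 = 11

11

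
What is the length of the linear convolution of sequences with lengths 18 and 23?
Linear/full convolution length: m + n - 1 = 18 + 23 - 1 = 40

40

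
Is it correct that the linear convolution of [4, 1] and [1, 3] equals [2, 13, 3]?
Recompute linear convolution of [4, 1] and [1, 3]: y[0] = 4×1 = 4; y[1] = 4×3 + 1×1 = 13; y[2] = 1×3 = 3 → [4, 13, 3]. Compare to given [2, 13, 3]: they differ at index 0: given 2, correct 4, so answer: No

No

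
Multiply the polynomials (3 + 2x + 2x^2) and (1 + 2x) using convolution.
Ascending coefficients: a = [3, 2, 2], b = [1, 2]. c[0] = 3×1 = 3; c[1] = 3×2 + 2×1 = 8; c[2] = 2×2 + 2×1 = 6; c[3] = 2×2 = 4. Result coefficients: [3, 8, 6, 4] → 3 + 8x + 6x^2 + 4x^3

3 + 8x + 6x^2 + 4x^3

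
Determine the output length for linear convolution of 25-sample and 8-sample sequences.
Linear/full convolution length: m + n - 1 = 25 + 8 - 1 = 32

32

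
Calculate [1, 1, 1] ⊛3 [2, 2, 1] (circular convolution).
Use y[k] = Σ_j f[j]·g[(k-j) mod 3]. y[0] = 1×2 + 1×1 + 1×2 = 5; y[1] = 1×2 + 1×2 + 1×1 = 5; y[2] = 1×1 + 1×2 + 1×2 = 5. Result: [5, 5, 5]

[5, 5, 5]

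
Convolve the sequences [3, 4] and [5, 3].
y[0] = 3×5 = 15; y[1] = 3×3 + 4×5 = 29; y[2] = 4×3 = 12

[15, 29, 12]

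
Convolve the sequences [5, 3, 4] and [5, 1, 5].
y[0] = 5×5 = 25; y[1] = 5×1 + 3×5 = 20; y[2] = 5×5 + 3×1 + 4×5 = 48; y[3] = 3×5 + 4×1 = 19; y[4] = 4×5 = 20

[25, 20, 48, 19, 20]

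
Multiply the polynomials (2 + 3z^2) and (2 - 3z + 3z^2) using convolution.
Ascending coefficients: a = [2, 0, 3], b = [2, -3, 3]. c[0] = 2×2 = 4; c[1] = 2×-3 + 0×2 = -6; c[2] = 2×3 + 0×-3 + 3×2 = 12; c[3] = 0×3 + 3×-3 = -9; c[4] = 3×3 = 9. Result coefficients: [4, -6, 12, -9, 9] → 4 - 6z + 12z^2 - 9z^3 + 9z^4

4 - 6z + 12z^2 - 9z^3 + 9z^4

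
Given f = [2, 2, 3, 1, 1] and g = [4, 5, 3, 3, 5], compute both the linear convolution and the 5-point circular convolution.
Linear: y_lin[0] = 2×4 = 8; y_lin[1] = 2×5 + 2×4 = 18; y_lin[2] = 2×3 + 2×5 + 3×4 = 28; y_lin[3] = 2×3 + 2×3 + 3×5 + 1×4 = 31; y_lin[4] = 2×5 + 2×3 + 3×3 + 1×5 + 1×4 = 34; y_lin[5] = 2×5 + 3×3 + 1×3 + 1×5 = 27; y_lin[6] = 3×5 + 1×3 + 1×3 = 21; y_lin[7] = 1×5 + 1×3 = 8; y_lin[8] = 1×5 = 5 → [8, 18, 28, 31, 34, 27, 21, 8, 5]. Circular (length 5): y[0] = 2×4 + 2×5 + 3×3 + 1×3 + 1×5 = 35; y[1] = 2×5 + 2×4 + 3×5 + 1×3 + 1×3 = 39; y[2] = 2×3 + 2×5 + 3×4 + 1×5 + 1×3 = 36; y[3] = 2×3 + 2×3 + 3×5 + 1×4 + 1×5 = 36; y[4] = 2×5 + 2×3 + 3×3 + 1×5 + 1×4 = 34 → [35, 39, 36, 36, 34]

Linear: [8, 18, 28, 31, 34, 27, 21, 8, 5], Circular: [35, 39, 36, 36, 34]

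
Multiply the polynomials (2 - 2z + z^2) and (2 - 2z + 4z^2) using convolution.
Ascending coefficients: a = [2, -2, 1], b = [2, -2, 4]. c[0] = 2×2 = 4; c[1] = 2×-2 + -2×2 = -8; c[2] = 2×4 + -2×-2 + 1×2 = 14; c[3] = -2×4 + 1×-2 = -10; c[4] = 1×4 = 4. Result coefficients: [4, -8, 14, -10, 4] → 4 - 8z + 14z^2 - 10z^3 + 4z^4

4 - 8z + 14z^2 - 10z^3 + 4z^4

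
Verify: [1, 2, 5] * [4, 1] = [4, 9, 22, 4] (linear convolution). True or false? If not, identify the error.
Recompute linear convolution of [1, 2, 5] and [4, 1]: y[0] = 1×4 = 4; y[1] = 1×1 + 2×4 = 9; y[2] = 2×1 + 5×4 = 22; y[3] = 5×1 = 5 → [4, 9, 22, 5]. Compare to given [4, 9, 22, 4]: they differ at index 3: given 4, correct 5, so answer: No

No. Error at index 3: given 4, correct 5.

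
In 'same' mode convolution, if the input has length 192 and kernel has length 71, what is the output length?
'Same' mode returns an output with the same length as the input: 192

192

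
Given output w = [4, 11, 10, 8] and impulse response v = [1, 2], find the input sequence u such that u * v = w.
Deconvolve w=[4, 11, 10, 8] by v=[1, 2]. Since v[0]=1, solve forward: u[0] = w[0] / 1 = 4; u[1] = (w[1] - 4×2) / 1 = 3; u[2] = (w[2] - 3×2) / 1 = 4. So u = [4, 3, 4]. Check by forward convolution: w[0] = 4×1 = 4; w[1] = 4×2 + 3×1 = 11; w[2] = 3×2 + 4×1 = 10; w[3] = 4×2 = 8

[4, 3, 4]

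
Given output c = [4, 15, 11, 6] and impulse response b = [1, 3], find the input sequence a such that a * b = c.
Deconvolve c=[4, 15, 11, 6] by b=[1, 3]. Since b[0]=1, solve forward: a[0] = c[0] / 1 = 4; a[1] = (c[1] - 4×3) / 1 = 3; a[2] = (c[2] - 3×3) / 1 = 2. So a = [4, 3, 2]. Check by forward convolution: c[0] = 4×1 = 4; c[1] = 4×3 + 3×1 = 15; c[2] = 3×3 + 2×1 = 11; c[3] = 2×3 = 6

[4, 3, 2]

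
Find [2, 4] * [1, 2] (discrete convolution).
y[0] = 2×1 = 2; y[1] = 2×2 + 4×1 = 8; y[2] = 4×2 = 8

[2, 8, 8]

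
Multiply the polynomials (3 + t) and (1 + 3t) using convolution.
Ascending coefficients: a = [3, 1], b = [1, 3]. c[0] = 3×1 = 3; c[1] = 3×3 + 1×1 = 10; c[2] = 1×3 = 3. Result coefficients: [3, 10, 3] → 3 + 10t + 3t^2

3 + 10t + 3t^2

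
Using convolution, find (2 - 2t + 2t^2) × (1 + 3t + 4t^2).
Ascending coefficients: a = [2, -2, 2], b = [1, 3, 4]. c[0] = 2×1 = 2; c[1] = 2×3 + -2×1 = 4; c[2] = 2×4 + -2×3 + 2×1 = 4; c[3] = -2×4 + 2×3 = -2; c[4] = 2×4 = 8. Result coefficients: [2, 4, 4, -2, 8] → 2 + 4t + 4t^2 - 2t^3 + 8t^4

2 + 4t + 4t^2 - 2t^3 + 8t^4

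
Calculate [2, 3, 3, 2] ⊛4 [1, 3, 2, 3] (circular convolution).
Use y[k] = Σ_j a[j]·b[(k-j) mod 4]. y[0] = 2×1 + 3×3 + 3×2 + 2×3 = 23; y[1] = 2×3 + 3×1 + 3×3 + 2×2 = 22; y[2] = 2×2 + 3×3 + 3×1 + 2×3 = 22; y[3] = 2×3 + 3×2 + 3×3 + 2×1 = 23. Result: [23, 22, 22, 23]

[23, 22, 22, 23]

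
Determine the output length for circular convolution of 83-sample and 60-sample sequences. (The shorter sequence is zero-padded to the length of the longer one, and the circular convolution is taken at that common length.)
Circular convolution (zero-padding the shorter input) has length max(m, n) = max(83, 60) = 83

83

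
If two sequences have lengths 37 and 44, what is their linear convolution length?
Linear/full convolution length: m + n - 1 = 37 + 44 - 1 = 80

80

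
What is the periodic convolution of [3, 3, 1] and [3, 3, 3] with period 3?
Use y[k] = Σ_j s[j]·t[(k-j) mod 3]. y[0] = 3×3 + 3×3 + 1×3 = 21; y[1] = 3×3 + 3×3 + 1×3 = 21; y[2] = 3×3 + 3×3 + 1×3 = 21. Result: [21, 21, 21]

[21, 21, 21]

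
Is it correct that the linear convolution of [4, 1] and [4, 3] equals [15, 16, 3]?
Recompute linear convolution of [4, 1] and [4, 3]: y[0] = 4×4 = 16; y[1] = 4×3 + 1×4 = 16; y[2] = 1×3 = 3 → [16, 16, 3]. Compare to given [15, 16, 3]: they differ at index 0: given 15, correct 16, so answer: No

No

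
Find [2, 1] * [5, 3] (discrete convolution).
y[0] = 2×5 = 10; y[1] = 2×3 + 1×5 = 11; y[2] = 1×3 = 3

[10, 11, 3]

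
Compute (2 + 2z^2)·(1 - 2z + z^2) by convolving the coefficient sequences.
Ascending coefficients: a = [2, 0, 2], b = [1, -2, 1]. c[0] = 2×1 = 2; c[1] = 2×-2 + 0×1 = -4; c[2] = 2×1 + 0×-2 + 2×1 = 4; c[3] = 0×1 + 2×-2 = -4; c[4] = 2×1 = 2. Result coefficients: [2, -4, 4, -4, 2] → 2 - 4z + 4z^2 - 4z^3 + 2z^4

2 - 4z + 4z^2 - 4z^3 + 2z^4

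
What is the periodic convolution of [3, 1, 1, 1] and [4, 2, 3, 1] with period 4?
Use y[k] = Σ_j f[j]·g[(k-j) mod 4]. y[0] = 3×4 + 1×1 + 1×3 + 1×2 = 18; y[1] = 3×2 + 1×4 + 1×1 + 1×3 = 14; y[2] = 3×3 + 1×2 + 1×4 + 1×1 = 16; y[3] = 3×1 + 1×3 + 1×2 + 1×4 = 12. Result: [18, 14, 16, 12]

[18, 14, 16, 12]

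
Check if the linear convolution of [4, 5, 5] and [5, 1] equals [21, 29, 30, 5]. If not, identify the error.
Recompute linear convolution of [4, 5, 5] and [5, 1]: y[0] = 4×5 = 20; y[1] = 4×1 + 5×5 = 29; y[2] = 5×1 + 5×5 = 30; y[3] = 5×1 = 5 → [20, 29, 30, 5]. Compare to given [21, 29, 30, 5]: they differ at index 0: given 21, correct 20, so answer: No

No. Error at index 0: given 21, correct 20.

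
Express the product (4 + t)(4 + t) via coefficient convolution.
Ascending coefficients: a = [4, 1], b = [4, 1]. c[0] = 4×4 = 16; c[1] = 4×1 + 1×4 = 8; c[2] = 1×1 = 1. Result coefficients: [16, 8, 1] → 16 + 8t + t^2

16 + 8t + t^2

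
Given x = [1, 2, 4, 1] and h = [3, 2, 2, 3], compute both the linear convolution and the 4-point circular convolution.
Linear: y_lin[0] = 1×3 = 3; y_lin[1] = 1×2 + 2×3 = 8; y_lin[2] = 1×2 + 2×2 + 4×3 = 18; y_lin[3] = 1×3 + 2×2 + 4×2 + 1×3 = 18; y_lin[4] = 2×3 + 4×2 + 1×2 = 16; y_lin[5] = 4×3 + 1×2 = 14; y_lin[6] = 1×3 = 3 → [3, 8, 18, 18, 16, 14, 3]. Circular (length 4): y[0] = 1×3 + 2×3 + 4×2 + 1×2 = 19; y[1] = 1×2 + 2×3 + 4×3 + 1×2 = 22; y[2] = 1×2 + 2×2 + 4×3 + 1×3 = 21; y[3] = 1×3 + 2×2 + 4×2 + 1×3 = 18 → [19, 22, 21, 18]

Linear: [3, 8, 18, 18, 16, 14, 3], Circular: [19, 22, 21, 18]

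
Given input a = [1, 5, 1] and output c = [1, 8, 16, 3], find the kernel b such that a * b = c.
Output length 4 = len(a) + len(b) - 1 ⇒ len(b) = 2. Solve b forward using b[k] = (c[k] - Σ_{i≥1} a[i]·b[k-i]) / a[0]: b[0] = c[0] / a[0] = 1 / 1 = 1; b[1] = (c[1] - 5×1) / a[0] = (8 - 5×1) / 1 = 3. So b = [1, 3]. Forward-check [1, 5, 1] * [1, 3]: c[0] = 1×1 = 1; c[1] = 1×3 + 5×1 = 8; c[2] = 5×3 + 1×1 = 16; c[3] = 1×3 = 3 → [1, 8, 16, 3] ✓

[1, 3]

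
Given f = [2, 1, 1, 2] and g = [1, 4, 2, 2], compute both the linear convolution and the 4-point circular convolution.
Linear: y_lin[0] = 2×1 = 2; y_lin[1] = 2×4 + 1×1 = 9; y_lin[2] = 2×2 + 1×4 + 1×1 = 9; y_lin[3] = 2×2 + 1×2 + 1×4 + 2×1 = 12; y_lin[4] = 1×2 + 1×2 + 2×4 = 12; y_lin[5] = 1×2 + 2×2 = 6; y_lin[6] = 2×2 = 4 → [2, 9, 9, 12, 12, 6, 4]. Circular (length 4): y[0] = 2×1 + 1×2 + 1×2 + 2×4 = 14; y[1] = 2×4 + 1×1 + 1×2 + 2×2 = 15; y[2] = 2×2 + 1×4 + 1×1 + 2×2 = 13; y[3] = 2×2 + 1×2 + 1×4 + 2×1 = 12 → [14, 15, 13, 12]

Linear: [2, 9, 9, 12, 12, 6, 4], Circular: [14, 15, 13, 12]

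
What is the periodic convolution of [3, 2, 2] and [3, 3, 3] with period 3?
Use y[k] = Σ_j x[j]·h[(k-j) mod 3]. y[0] = 3×3 + 2×3 + 2×3 = 21; y[1] = 3×3 + 2×3 + 2×3 = 21; y[2] = 3×3 + 2×3 + 2×3 = 21. Result: [21, 21, 21]

[21, 21, 21]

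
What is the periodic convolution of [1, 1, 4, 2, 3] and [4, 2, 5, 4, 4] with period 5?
Use y[k] = Σ_j u[j]·v[(k-j) mod 5]. y[0] = 1×4 + 1×4 + 4×4 + 2×5 + 3×2 = 40; y[1] = 1×2 + 1×4 + 4×4 + 2×4 + 3×5 = 45; y[2] = 1×5 + 1×2 + 4×4 + 2×4 + 3×4 = 43; y[3] = 1×4 + 1×5 + 4×2 + 2×4 + 3×4 = 37; y[4] = 1×4 + 1×4 + 4×5 + 2×2 + 3×4 = 44. Result: [40, 45, 43, 37, 44]

[40, 45, 43, 37, 44]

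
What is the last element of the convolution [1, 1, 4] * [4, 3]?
Use y[k] = Σ_i a[i]·b[k-i] at k=3. y[3] = 4×3 = 12

12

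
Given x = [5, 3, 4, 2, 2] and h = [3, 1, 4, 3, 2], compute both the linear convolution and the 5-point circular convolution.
Linear: y_lin[0] = 5×3 = 15; y_lin[1] = 5×1 + 3×3 = 14; y_lin[2] = 5×4 + 3×1 + 4×3 = 35; y_lin[3] = 5×3 + 3×4 + 4×1 + 2×3 = 37; y_lin[4] = 5×2 + 3×3 + 4×4 + 2×1 + 2×3 = 43; y_lin[5] = 3×2 + 4×3 + 2×4 + 2×1 = 28; y_lin[6] = 4×2 + 2×3 + 2×4 = 22; y_lin[7] = 2×2 + 2×3 = 10; y_lin[8] = 2×2 = 4 → [15, 14, 35, 37, 43, 28, 22, 10, 4]. Circular (length 5): y[0] = 5×3 + 3×2 + 4×3 + 2×4 + 2×1 = 43; y[1] = 5×1 + 3×3 + 4×2 + 2×3 + 2×4 = 36; y[2] = 5×4 + 3×1 + 4×3 + 2×2 + 2×3 = 45; y[3] = 5×3 + 3×4 + 4×1 + 2×3 + 2×2 = 41; y[4] = 5×2 + 3×3 + 4×4 + 2×1 + 2×3 = 43 → [43, 36, 45, 41, 43]

Linear: [15, 14, 35, 37, 43, 28, 22, 10, 4], Circular: [43, 36, 45, 41, 43]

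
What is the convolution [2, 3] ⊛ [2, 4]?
y[0] = 2×2 = 4; y[1] = 2×4 + 3×2 = 14; y[2] = 3×4 = 12

[4, 14, 12]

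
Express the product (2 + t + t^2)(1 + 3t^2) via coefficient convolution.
Ascending coefficients: a = [2, 1, 1], b = [1, 0, 3]. c[0] = 2×1 = 2; c[1] = 2×0 + 1×1 = 1; c[2] = 2×3 + 1×0 + 1×1 = 7; c[3] = 1×3 + 1×0 = 3; c[4] = 1×3 = 3. Result coefficients: [2, 1, 7, 3, 3] → 2 + t + 7t^2 + 3t^3 + 3t^4

2 + t + 7t^2 + 3t^3 + 3t^4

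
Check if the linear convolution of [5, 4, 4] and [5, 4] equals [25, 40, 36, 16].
Recompute linear convolution of [5, 4, 4] and [5, 4]: y[0] = 5×5 = 25; y[1] = 5×4 + 4×5 = 40; y[2] = 4×4 + 4×5 = 36; y[3] = 4×4 = 16 → [25, 40, 36, 16]. Given [25, 40, 36, 16] matches, so answer: Yes

Yes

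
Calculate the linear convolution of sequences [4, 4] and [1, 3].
y[0] = 4×1 = 4; y[1] = 4×3 + 4×1 = 16; y[2] = 4×3 = 12

[4, 16, 12]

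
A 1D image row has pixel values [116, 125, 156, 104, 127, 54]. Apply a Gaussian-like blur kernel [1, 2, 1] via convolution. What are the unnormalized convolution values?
Convolve image row [116, 125, 156, 104, 127, 54] with kernel [1, 2, 1]: y[0] = 116×1 = 116; y[1] = 116×2 + 125×1 = 357; y[2] = 116×1 + 125×2 + 156×1 = 522; y[3] = 125×1 + 156×2 + 104×1 = 541; y[4] = 156×1 + 104×2 + 127×1 = 491; y[5] = 104×1 + 127×2 + 54×1 = 412; y[6] = 127×1 + 54×2 = 235; y[7] = 54×1 = 54 → [116, 357, 522, 541, 491, 412, 235, 54]. Normalization factor = sum(kernel) = 4.

[116, 357, 522, 541, 491, 412, 235, 54]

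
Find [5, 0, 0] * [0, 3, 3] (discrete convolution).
y[0] = 5×0 = 0; y[1] = 5×3 + 0×0 = 15; y[2] = 5×3 + 0×3 + 0×0 = 15; y[3] = 0×3 + 0×3 = 0; y[4] = 0×3 = 0

[0, 15, 15, 0, 0]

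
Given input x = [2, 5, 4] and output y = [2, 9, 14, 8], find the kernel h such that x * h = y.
Output length 4 = len(x) + len(h) - 1 ⇒ len(h) = 2. Solve h forward using h[k] = (y[k] - Σ_{i≥1} x[i]·h[k-i]) / x[0]: h[0] = y[0] / x[0] = 2 / 2 = 1; h[1] = (y[1] - 5×1) / x[0] = (9 - 5×1) / 2 = 2. So h = [1, 2]. Forward-check [2, 5, 4] * [1, 2]: y[0] = 2×1 = 2; y[1] = 2×2 + 5×1 = 9; y[2] = 5×2 + 4×1 = 14; y[3] = 4×2 = 8 → [2, 9, 14, 8] ✓

[1, 2]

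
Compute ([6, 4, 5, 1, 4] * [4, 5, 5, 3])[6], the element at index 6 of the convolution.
Use y[k] = Σ_i a[i]·b[k-i] at k=6. y[6] = 1×3 + 4×5 = 23

23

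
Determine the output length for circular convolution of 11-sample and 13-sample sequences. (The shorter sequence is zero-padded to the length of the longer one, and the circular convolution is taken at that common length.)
Circular convolution (zero-padding the shorter input) has length max(m, n) = max(11, 13) = 13

13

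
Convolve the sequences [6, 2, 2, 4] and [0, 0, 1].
y[0] = 6×0 = 0; y[1] = 6×0 + 2×0 = 0; y[2] = 6×1 + 2×0 + 2×0 = 6; y[3] = 2×1 + 2×0 + 4×0 = 2; y[4] = 2×1 + 4×0 = 2; y[5] = 4×1 = 4

[0, 0, 6, 2, 2, 4]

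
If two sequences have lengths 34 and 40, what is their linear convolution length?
Linear/full convolution length: m + n - 1 = 34 + 40 - 1 = 73

73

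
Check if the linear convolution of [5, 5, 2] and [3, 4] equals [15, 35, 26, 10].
Recompute linear convolution of [5, 5, 2] and [3, 4]: y[0] = 5×3 = 15; y[1] = 5×4 + 5×3 = 35; y[2] = 5×4 + 2×3 = 26; y[3] = 2×4 = 8 → [15, 35, 26, 8]. Compare to given [15, 35, 26, 10]: they differ at index 3: given 10, correct 8, so answer: No

No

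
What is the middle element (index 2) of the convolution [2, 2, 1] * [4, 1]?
Use y[k] = Σ_i a[i]·b[k-i] at k=2. y[2] = 2×1 + 1×4 = 6

6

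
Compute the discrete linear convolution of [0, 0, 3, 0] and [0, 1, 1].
y[0] = 0×0 = 0; y[1] = 0×1 + 0×0 = 0; y[2] = 0×1 + 0×1 + 3×0 = 0; y[3] = 0×1 + 3×1 + 0×0 = 3; y[4] = 3×1 + 0×1 = 3; y[5] = 0×1 = 0

[0, 0, 0, 3, 3, 0]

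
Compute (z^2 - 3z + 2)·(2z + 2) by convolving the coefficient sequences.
Ascending coefficients: a = [2, -3, 1], b = [2, 2]. c[0] = 2×2 = 4; c[1] = 2×2 + -3×2 = -2; c[2] = -3×2 + 1×2 = -4; c[3] = 1×2 = 2. Result coefficients: [4, -2, -4, 2] → 2z^3 - 4z^2 - 2z + 4

2z^3 - 4z^2 - 2z + 4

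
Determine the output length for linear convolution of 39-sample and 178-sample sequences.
Linear/full convolution length: m + n - 1 = 39 + 178 - 1 = 216

216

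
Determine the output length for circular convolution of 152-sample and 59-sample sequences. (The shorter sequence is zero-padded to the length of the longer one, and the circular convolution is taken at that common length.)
Circular convolution (zero-padding the shorter input) has length max(m, n) = max(152, 59) = 152

152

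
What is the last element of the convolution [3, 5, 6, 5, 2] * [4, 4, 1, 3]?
Use y[k] = Σ_i a[i]·b[k-i] at k=7. y[7] = 2×3 = 6

6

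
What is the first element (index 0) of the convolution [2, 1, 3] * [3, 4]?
Use y[k] = Σ_i a[i]·b[k-i] at k=0. y[0] = 2×3 = 6

6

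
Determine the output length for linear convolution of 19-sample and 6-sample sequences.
Linear/full convolution length: m + n - 1 = 19 + 6 - 1 = 24

24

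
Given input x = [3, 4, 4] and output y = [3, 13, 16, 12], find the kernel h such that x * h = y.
Output length 4 = len(x) + len(h) - 1 ⇒ len(h) = 2. Solve h forward using h[k] = (y[k] - Σ_{i≥1} x[i]·h[k-i]) / x[0]: h[0] = y[0] / x[0] = 3 / 3 = 1; h[1] = (y[1] - 4×1) / x[0] = (13 - 4×1) / 3 = 3. So h = [1, 3]. Forward-check [3, 4, 4] * [1, 3]: y[0] = 3×1 = 3; y[1] = 3×3 + 4×1 = 13; y[2] = 4×3 + 4×1 = 16; y[3] = 4×3 = 12 → [3, 13, 16, 12] ✓

[1, 3]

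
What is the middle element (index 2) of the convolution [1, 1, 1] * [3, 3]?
Use y[k] = Σ_i a[i]·b[k-i] at k=2. y[2] = 1×3 + 1×3 = 6

6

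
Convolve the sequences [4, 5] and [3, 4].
y[0] = 4×3 = 12; y[1] = 4×4 + 5×3 = 31; y[2] = 5×4 = 20

[12, 31, 20]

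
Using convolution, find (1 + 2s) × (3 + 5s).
Ascending coefficients: a = [1, 2], b = [3, 5]. c[0] = 1×3 = 3; c[1] = 1×5 + 2×3 = 11; c[2] = 2×5 = 10. Result coefficients: [3, 11, 10] → 3 + 11s + 10s^2

3 + 11s + 10s^2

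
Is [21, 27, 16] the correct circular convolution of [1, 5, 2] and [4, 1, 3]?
Recompute circular convolution of [1, 5, 2] and [4, 1, 3]: y[0] = 1×4 + 5×3 + 2×1 = 21; y[1] = 1×1 + 5×4 + 2×3 = 27; y[2] = 1×3 + 5×1 + 2×4 = 16 → [21, 27, 16]. Given [21, 27, 16] matches, so answer: Yes

Yes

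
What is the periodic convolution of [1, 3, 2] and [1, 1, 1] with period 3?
Use y[k] = Σ_j s[j]·t[(k-j) mod 3]. y[0] = 1×1 + 3×1 + 2×1 = 6; y[1] = 1×1 + 3×1 + 2×1 = 6; y[2] = 1×1 + 3×1 + 2×1 = 6. Result: [6, 6, 6]

[6, 6, 6]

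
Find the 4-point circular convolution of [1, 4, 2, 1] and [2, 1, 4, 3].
Use y[k] = Σ_j u[j]·v[(k-j) mod 4]. y[0] = 1×2 + 4×3 + 2×4 + 1×1 = 23; y[1] = 1×1 + 4×2 + 2×3 + 1×4 = 19; y[2] = 1×4 + 4×1 + 2×2 + 1×3 = 15; y[3] = 1×3 + 4×4 + 2×1 + 1×2 = 23. Result: [23, 19, 15, 23]

[23, 19, 15, 23]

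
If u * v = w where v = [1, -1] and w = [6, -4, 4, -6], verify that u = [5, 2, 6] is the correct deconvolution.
Forward-compute [5, 2, 6] * [1, -1]: w[0] = 5×1 = 5; w[1] = 5×-1 + 2×1 = -3; w[2] = 2×-1 + 6×1 = 4; w[3] = 6×-1 = -6 → [5, -3, 4, -6]. Does not match given w = [6, -4, 4, -6].

Not verified. [5, 2, 6] * [1, -1] = [5, -3, 4, -6], which differs from [6, -4, 4, -6] at index 0.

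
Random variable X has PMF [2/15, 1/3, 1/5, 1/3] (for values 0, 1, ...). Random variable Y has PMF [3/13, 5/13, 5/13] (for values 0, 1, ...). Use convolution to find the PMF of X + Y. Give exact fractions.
P(X+Y=k) = Σ_i P(X=i)·P(Y=k-i) — a convolution of [2/15, 1/3, 1/5, 1/3] and [3/13, 5/13, 5/13]. P(X+Y=0) = (2/15)×(3/13) = 2/65; P(X+Y=1) = (2/15)×(5/13) + (1/3)×(3/13) = 2/39 + 1/13 = 5/39; P(X+Y=2) = (2/15)×(5/13) + (1/3)×(5/13) + (1/5)×(3/13) = 2/39 + 5/39 + 3/65 = 44/195; P(X+Y=3) = (1/3)×(5/13) + (1/5)×(5/13) + (1/3)×(3/13) = 5/39 + 1/13 + 1/13 = 11/39; P(X+Y=4) = (1/5)×(5/13) + (1/3)×(5/13) = 1/13 + 5/39 = 8/39; P(X+Y=5) = (1/3)×(5/13) = 5/39. PMF: [2/65, 5/39, 44/195, 11/39, 8/39, 5/39] (sums to 1 ✓)

[2/65, 5/39, 44/195, 11/39, 8/39, 5/39]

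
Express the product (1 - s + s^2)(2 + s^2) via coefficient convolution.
Ascending coefficients: a = [1, -1, 1], b = [2, 0, 1]. c[0] = 1×2 = 2; c[1] = 1×0 + -1×2 = -2; c[2] = 1×1 + -1×0 + 1×2 = 3; c[3] = -1×1 + 1×0 = -1; c[4] = 1×1 = 1. Result coefficients: [2, -2, 3, -1, 1] → 2 - 2s + 3s^2 - s^3 + s^4

2 - 2s + 3s^2 - s^3 + s^4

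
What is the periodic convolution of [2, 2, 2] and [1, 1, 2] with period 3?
Use y[k] = Σ_j f[j]·g[(k-j) mod 3]. y[0] = 2×1 + 2×2 + 2×1 = 8; y[1] = 2×1 + 2×1 + 2×2 = 8; y[2] = 2×2 + 2×1 + 2×1 = 8. Result: [8, 8, 8]

[8, 8, 8]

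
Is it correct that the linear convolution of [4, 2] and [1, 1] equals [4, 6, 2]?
Recompute linear convolution of [4, 2] and [1, 1]: y[0] = 4×1 = 4; y[1] = 4×1 + 2×1 = 6; y[2] = 2×1 = 2 → [4, 6, 2]. Given [4, 6, 2] matches, so answer: Yes

Yes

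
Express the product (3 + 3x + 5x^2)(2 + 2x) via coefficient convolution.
Ascending coefficients: a = [3, 3, 5], b = [2, 2]. c[0] = 3×2 = 6; c[1] = 3×2 + 3×2 = 12; c[2] = 3×2 + 5×2 = 16; c[3] = 5×2 = 10. Result coefficients: [6, 12, 16, 10] → 6 + 12x + 16x^2 + 10x^3

6 + 12x + 16x^2 + 10x^3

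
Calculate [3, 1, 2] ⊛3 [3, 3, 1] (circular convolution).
Use y[k] = Σ_j a[j]·b[(k-j) mod 3]. y[0] = 3×3 + 1×1 + 2×3 = 16; y[1] = 3×3 + 1×3 + 2×1 = 14; y[2] = 3×1 + 1×3 + 2×3 = 12. Result: [16, 14, 12]

[16, 14, 12]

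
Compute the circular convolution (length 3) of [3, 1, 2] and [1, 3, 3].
Use y[k] = Σ_j a[j]·b[(k-j) mod 3]. y[0] = 3×1 + 1×3 + 2×3 = 12; y[1] = 3×3 + 1×1 + 2×3 = 16; y[2] = 3×3 + 1×3 + 2×1 = 14. Result: [12, 16, 14]

[12, 16, 14]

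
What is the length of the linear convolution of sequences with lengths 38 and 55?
Linear/full convolution length: m + n - 1 = 38 + 55 - 1 = 92

92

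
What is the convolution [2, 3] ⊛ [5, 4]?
y[0] = 2×5 = 10; y[1] = 2×4 + 3×5 = 23; y[2] = 3×4 = 12

[10, 23, 12]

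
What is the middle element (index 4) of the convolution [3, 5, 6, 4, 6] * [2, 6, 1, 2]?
Use y[k] = Σ_i a[i]·b[k-i] at k=4. y[4] = 5×2 + 6×1 + 4×6 + 6×2 = 52

52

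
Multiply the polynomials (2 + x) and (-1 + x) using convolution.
Ascending coefficients: a = [2, 1], b = [-1, 1]. c[0] = 2×-1 = -2; c[1] = 2×1 + 1×-1 = 1; c[2] = 1×1 = 1. Result coefficients: [-2, 1, 1] → -2 + x + x^2

-2 + x + x^2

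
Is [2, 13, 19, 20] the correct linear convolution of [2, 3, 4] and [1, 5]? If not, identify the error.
Recompute linear convolution of [2, 3, 4] and [1, 5]: y[0] = 2×1 = 2; y[1] = 2×5 + 3×1 = 13; y[2] = 3×5 + 4×1 = 19; y[3] = 4×5 = 20 → [2, 13, 19, 20]. Given [2, 13, 19, 20] matches, so answer: Yes

Yes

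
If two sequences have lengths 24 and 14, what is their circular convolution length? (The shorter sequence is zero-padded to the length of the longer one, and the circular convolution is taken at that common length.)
Circular convolution (zero-padding the shorter input) has length max(m, n) = max(24, 14) = 24

24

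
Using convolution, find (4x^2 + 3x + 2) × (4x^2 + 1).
Ascending coefficients: a = [2, 3, 4], b = [1, 0, 4]. c[0] = 2×1 = 2; c[1] = 2×0 + 3×1 = 3; c[2] = 2×4 + 3×0 + 4×1 = 12; c[3] = 3×4 + 4×0 = 12; c[4] = 4×4 = 16. Result coefficients: [2, 3, 12, 12, 16] → 16x^4 + 12x^3 + 12x^2 + 3x + 2

16x^4 + 12x^3 + 12x^2 + 3x + 2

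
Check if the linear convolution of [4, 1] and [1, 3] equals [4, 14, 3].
Recompute linear convolution of [4, 1] and [1, 3]: y[0] = 4×1 = 4; y[1] = 4×3 + 1×1 = 13; y[2] = 1×3 = 3 → [4, 13, 3]. Compare to given [4, 14, 3]: they differ at index 1: given 14, correct 13, so answer: No

No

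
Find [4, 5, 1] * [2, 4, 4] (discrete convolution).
y[0] = 4×2 = 8; y[1] = 4×4 + 5×2 = 26; y[2] = 4×4 + 5×4 + 1×2 = 38; y[3] = 5×4 + 1×4 = 24; y[4] = 1×4 = 4

[8, 26, 38, 24, 4]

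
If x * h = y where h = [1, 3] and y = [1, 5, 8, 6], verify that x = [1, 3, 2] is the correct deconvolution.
Forward-compute [1, 3, 2] * [1, 3]: y[0] = 1×1 = 1; y[1] = 1×3 + 3×1 = 6; y[2] = 3×3 + 2×1 = 11; y[3] = 2×3 = 6 → [1, 6, 11, 6]. Does not match given y = [1, 5, 8, 6].

Not verified. [1, 3, 2] * [1, 3] = [1, 6, 11, 6], which differs from [1, 5, 8, 6] at index 1.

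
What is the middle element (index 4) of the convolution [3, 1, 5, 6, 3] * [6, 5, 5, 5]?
Use y[k] = Σ_i a[i]·b[k-i] at k=4. y[4] = 1×5 + 5×5 + 6×5 + 3×6 = 78

78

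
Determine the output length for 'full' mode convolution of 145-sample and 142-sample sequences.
Linear/full convolution length: m + n - 1 = 145 + 142 - 1 = 286

286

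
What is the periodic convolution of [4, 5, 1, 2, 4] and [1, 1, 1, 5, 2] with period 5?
Use y[k] = Σ_j s[j]·t[(k-j) mod 5]. y[0] = 4×1 + 5×2 + 1×5 + 2×1 + 4×1 = 25; y[1] = 4×1 + 5×1 + 1×2 + 2×5 + 4×1 = 25; y[2] = 4×1 + 5×1 + 1×1 + 2×2 + 4×5 = 34; y[3] = 4×5 + 5×1 + 1×1 + 2×1 + 4×2 = 36; y[4] = 4×2 + 5×5 + 1×1 + 2×1 + 4×1 = 40. Result: [25, 25, 34, 36, 40]

[25, 25, 34, 36, 40]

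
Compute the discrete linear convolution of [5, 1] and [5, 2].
y[0] = 5×5 = 25; y[1] = 5×2 + 1×5 = 15; y[2] = 1×2 = 2

[25, 15, 2]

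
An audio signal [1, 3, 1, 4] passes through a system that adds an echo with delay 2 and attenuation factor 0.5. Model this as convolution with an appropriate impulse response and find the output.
Direct-path + delayed-attenuated-path model → impulse response h = [1, 0, 0.5] (1 at lag 0, 0.5 at lag 2). Output y[n] = x[n] + 0.5·x[n - 2] (with x[n] = 0 outside 0..3): y[0] = 1 + 0.5×0 = 1; y[1] = 3 + 0.5×0 = 3; y[2] = 1 + 0.5×1 = 1.5; y[3] = 4 + 0.5×3 = 5.5; y[4] = 0 + 0.5×1 = 0.5; y[5] = 0 + 0.5×4 = 2.0. So y = [1, 3, 1.5, 5.5, 0.5, 2.0]

[1, 3, 1.5, 5.5, 0.5, 2.0]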